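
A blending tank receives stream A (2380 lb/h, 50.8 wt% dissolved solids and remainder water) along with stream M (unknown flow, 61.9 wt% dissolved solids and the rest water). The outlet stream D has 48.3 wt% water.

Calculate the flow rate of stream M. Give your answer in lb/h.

210 lb/h

Let M be the unknown flow. Total out = 2380 + M.
water balance: 1171 + 0.381·M = 0.483·(2380 + M)
(0.381 − 0.483)·M = 0.483×2380 − 1171 = -21.42
M = -21.42 / -0.102 = 210 lb/h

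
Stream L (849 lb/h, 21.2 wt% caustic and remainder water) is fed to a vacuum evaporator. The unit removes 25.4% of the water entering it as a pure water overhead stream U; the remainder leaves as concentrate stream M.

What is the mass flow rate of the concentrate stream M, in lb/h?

679.1 lb/h

water entering = 849×0.788 = 669.01 lb/h; overhead removed = 0.254×669.01 = 169.93 lb/h.
Concentrate = 849 − 169.93 = 679.07 lb/h.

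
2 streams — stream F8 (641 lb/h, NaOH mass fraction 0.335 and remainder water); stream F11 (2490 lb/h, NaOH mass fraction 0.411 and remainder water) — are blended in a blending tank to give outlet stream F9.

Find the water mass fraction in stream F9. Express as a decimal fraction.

Total flow out = 641 + 2490 = 3131 lb/h.
water in = 641×0.665 + 2490×0.589 = 1892.9 lb/h.
water mass fraction in F9 = 1892.9/3131 = 0.605.

0.605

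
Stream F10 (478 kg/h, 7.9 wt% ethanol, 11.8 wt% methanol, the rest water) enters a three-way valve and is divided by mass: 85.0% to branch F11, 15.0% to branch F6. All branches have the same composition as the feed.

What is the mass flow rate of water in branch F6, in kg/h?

Branch F6 total = 0.150×478 = 71.7 kg/h.
water in F6 = 0.803×71.7 = 57.575 kg/h.

57.58 kg/h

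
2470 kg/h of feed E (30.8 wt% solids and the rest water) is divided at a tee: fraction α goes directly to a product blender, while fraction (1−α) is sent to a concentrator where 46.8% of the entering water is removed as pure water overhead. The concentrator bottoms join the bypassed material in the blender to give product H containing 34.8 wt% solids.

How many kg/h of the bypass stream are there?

All 2470×0.308 = 760.76 kg/h of solids reaches H, so H = 760.76/0.348 = 2186.1 kg/h and vapour = 283.91 kg/h.
The evaporator receives (1−α)·2470 of feed at 0.692 water and removes 0.468 of that water:
0.468×0.692×(1−α)×2470 = 283.91
(1−α) = 283.91/799.92 = 0.3549;  α = 0.6451.
Bypass flow = 0.6451×2470 = 1593.4 kg/h.

1593 kg/h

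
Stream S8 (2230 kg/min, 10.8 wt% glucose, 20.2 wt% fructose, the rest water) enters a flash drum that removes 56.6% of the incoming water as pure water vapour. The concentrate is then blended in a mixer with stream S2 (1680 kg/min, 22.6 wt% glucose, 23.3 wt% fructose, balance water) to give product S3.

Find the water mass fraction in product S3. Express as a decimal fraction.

Vapour removed = 0.566×0.690×2230 = 870.9 kg/min; concentrate = 1359.1 kg/min.
water reaching the mixer = 667.8 (from concentrate) + 1680×0.541 = 1576.7 kg/min.
Product flow = 1359.1 + 1680 = 3039.1 kg/min; water fraction = 0.519.

0.519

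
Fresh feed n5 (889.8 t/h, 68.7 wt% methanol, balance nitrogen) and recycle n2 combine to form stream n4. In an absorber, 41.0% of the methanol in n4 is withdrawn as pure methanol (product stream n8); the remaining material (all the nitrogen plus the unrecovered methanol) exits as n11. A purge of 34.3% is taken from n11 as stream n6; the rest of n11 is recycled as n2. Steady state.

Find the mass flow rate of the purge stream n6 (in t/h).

480.5 t/h

nitrogen enters only via n5 and leaves only via the purge: 889.8×0.313 = 0.343×(nitrogen in n11), and the absorber passes all nitrogen, so nitrogen in n4 = nitrogen in n11 = 811.97 t/h.
methanol in n4: m_A = 889.8×0.687 + (1−0.343)·(1−0.410)·m_A, so m_A = 611.29/0.6124 = 998.24 t/h.
n11 = (1−0.410)×998.24 + 811.97 = 1400.9 t/h.
Purge n6 = 0.343×1400.9 = 480.52 t/h.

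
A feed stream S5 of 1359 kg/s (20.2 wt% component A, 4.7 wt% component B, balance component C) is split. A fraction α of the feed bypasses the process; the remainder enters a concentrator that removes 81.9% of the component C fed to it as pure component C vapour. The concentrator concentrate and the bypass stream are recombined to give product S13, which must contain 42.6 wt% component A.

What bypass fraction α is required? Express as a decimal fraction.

0.145

All 1359×0.202 = 274.52 kg/s of component A reaches S13, so S13 = 274.52/0.426 = 644.41 kg/s and vapour = 714.59 kg/s.
The evaporator receives (1−α)·1359 of feed at 0.751 component C and removes 0.819 of that component C:
0.819×0.751×(1−α)×1359 = 714.59
(1−α) = 714.59/835.88 = 0.8549;  α = 0.1451.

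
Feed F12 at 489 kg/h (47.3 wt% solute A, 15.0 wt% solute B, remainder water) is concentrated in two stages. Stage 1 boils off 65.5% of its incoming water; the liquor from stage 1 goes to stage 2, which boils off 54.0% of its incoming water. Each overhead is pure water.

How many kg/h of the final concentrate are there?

333.9 kg/h

water in feed = 489×0.377 = 184.35 kg/h.
After stage 1: water left = (1−0.655)×184.35 = 63.602; stream total = 368.25 kg/h.
After stage 2: water left = (1−0.540)×63.602 = 29.257; final concentrate = 333.9 kg/h.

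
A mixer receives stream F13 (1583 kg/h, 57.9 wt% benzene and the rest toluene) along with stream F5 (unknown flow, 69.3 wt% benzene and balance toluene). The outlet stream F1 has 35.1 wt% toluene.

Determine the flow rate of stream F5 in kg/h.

2518 kg/h

Let F5 be the unknown flow. Total out = 1583 + F5.
toluene balance: 666.44 + 0.307·F5 = 0.351·(1583 + F5)
(0.307 − 0.351)·F5 = 0.351×1583 − 666.44 = -110.81
F5 = -110.81 / -0.044 = 2518.4 kg/h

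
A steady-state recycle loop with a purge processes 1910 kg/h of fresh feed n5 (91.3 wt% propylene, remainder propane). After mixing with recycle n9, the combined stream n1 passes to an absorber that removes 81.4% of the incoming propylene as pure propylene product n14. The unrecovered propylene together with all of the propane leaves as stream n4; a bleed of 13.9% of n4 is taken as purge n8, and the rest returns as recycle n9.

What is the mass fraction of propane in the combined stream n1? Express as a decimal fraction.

0.365

propane enters only via n5 and leaves only via the purge: 1910×0.087 = 0.139×(propane in n4), and the absorber passes all propane, so propane in n1 = propane in n4 = 1195.5 kg/h.
propylene in n1: m_A = 1910×0.913 + (1−0.139)·(1−0.814)·m_A, so m_A = 1743.8/0.8399 = 2076.3 kg/h.
n1 = 2076.3 + 1195.5 = 3271.8 kg/h.
propane fraction in n1 = 1195.5/3271.8 = 0.365.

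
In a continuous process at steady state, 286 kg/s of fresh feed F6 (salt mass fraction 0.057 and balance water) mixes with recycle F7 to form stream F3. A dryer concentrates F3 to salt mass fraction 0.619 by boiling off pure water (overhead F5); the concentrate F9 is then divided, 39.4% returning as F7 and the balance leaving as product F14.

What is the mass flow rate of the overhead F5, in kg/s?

259.7 kg/s

Overall salt balance (none leaves overhead): salt in fresh feed = salt in product, i.e. 286×0.057 = (1−0.394)·F9·0.619.
F9 = 16.302/(0.619×0.606) = 43.459 kg/s.
Recycle F7 = 0.394×43.459 = 17.123 kg/s.
Combined feed F3 = 286 + 17.123 = 303.12 kg/s.
Overhead F5 = F3 − F9 = 303.12 − 43.459 = 259.66 kg/s.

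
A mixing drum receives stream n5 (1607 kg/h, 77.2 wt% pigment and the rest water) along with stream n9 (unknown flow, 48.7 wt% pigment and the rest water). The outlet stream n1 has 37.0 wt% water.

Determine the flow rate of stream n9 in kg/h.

1596 kg/h

Let n9 be the unknown flow. Total out = 1607 + n9.
water balance: 366.4 + 0.513·n9 = 0.370·(1607 + n9)
(0.513 − 0.370)·n9 = 0.370×1607 − 366.4 = 228.19
n9 = 228.19 / 0.143 = 1595.8 kg/h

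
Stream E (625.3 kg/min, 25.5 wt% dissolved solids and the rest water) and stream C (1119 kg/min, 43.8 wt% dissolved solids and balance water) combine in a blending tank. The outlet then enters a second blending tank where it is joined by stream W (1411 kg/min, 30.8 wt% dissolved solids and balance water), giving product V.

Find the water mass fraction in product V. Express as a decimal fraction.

0.656

Overall, product flow = 3155.3 kg/min.
water in = 625.3×0.745 + 1119×0.562 + 1411×0.692 = 2071.1 kg/min.
water fraction in V = 0.656.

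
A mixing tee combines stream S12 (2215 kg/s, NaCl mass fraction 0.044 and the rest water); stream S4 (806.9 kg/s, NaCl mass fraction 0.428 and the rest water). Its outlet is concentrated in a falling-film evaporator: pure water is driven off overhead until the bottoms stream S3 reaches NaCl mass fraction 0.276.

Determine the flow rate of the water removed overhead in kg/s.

1418 kg/s

NaCl entering = 2215×0.044 + 806.9×0.428 = 442.81 kg/s.
All NaCl reports to S3, so S3 = 442.81/0.276 = 1604.4 kg/s.
Total feed = 3021.9 kg/s; overhead = 3021.9 − 1604.4 = 1417.5 kg/s.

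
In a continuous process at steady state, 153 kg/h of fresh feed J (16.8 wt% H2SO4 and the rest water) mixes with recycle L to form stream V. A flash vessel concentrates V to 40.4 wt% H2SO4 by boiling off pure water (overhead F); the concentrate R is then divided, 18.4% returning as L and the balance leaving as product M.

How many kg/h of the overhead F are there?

Overall H2SO4 balance (none leaves overhead): H2SO4 in fresh feed = H2SO4 in product, i.e. 153×0.168 = (1−0.184)·R·0.404.
R = 25.704/(0.404×0.816) = 77.97 kg/h.
Recycle L = 0.184×77.97 = 14.347 kg/h.
Combined feed V = 153 + 14.347 = 167.35 kg/h.
Overhead F = V − R = 167.35 − 77.97 = 89.376 kg/h.

89.38 kg/h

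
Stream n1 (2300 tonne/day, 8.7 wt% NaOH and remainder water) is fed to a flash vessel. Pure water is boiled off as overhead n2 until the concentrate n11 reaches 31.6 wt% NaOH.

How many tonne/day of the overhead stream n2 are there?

NaOH is conserved: 2300×0.087 = 200.1 tonne/day all reports to the concentrate.
Concentrate = 200.1/(target fraction) = 633.23 tonne/day.
Overhead = 2300 − 633.23 = 1666.8 tonne/day.

1667 tonne/day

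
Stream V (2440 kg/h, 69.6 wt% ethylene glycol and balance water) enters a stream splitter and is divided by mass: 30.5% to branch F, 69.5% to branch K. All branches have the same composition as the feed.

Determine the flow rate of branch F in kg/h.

744.2 kg/h

Branch F flow = 0.305×2440 = 744.2 kg/h.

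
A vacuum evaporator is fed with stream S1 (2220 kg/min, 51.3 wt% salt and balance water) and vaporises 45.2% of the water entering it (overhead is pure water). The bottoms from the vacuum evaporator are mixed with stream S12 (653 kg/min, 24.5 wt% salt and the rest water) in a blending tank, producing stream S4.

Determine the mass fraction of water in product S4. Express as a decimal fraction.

Vapour removed = 0.452×0.487×2220 = 488.68 kg/min; concentrate = 1731.3 kg/min.
water reaching the mixer = 592.46 (from concentrate) + 653×0.755 = 1085.5 kg/min.
Product flow = 1731.3 + 653 = 2384.3 kg/min; water fraction = 0.455.

0.455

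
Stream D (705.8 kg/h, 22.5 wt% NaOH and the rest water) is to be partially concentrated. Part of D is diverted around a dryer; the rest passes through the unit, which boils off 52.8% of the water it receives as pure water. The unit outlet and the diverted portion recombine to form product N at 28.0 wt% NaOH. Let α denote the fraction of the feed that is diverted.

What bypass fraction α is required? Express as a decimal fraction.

All 705.8×0.225 = 158.81 kg/h of NaOH reaches N, so N = 158.81/0.280 = 567.16 kg/h and vapour = 138.64 kg/h.
The evaporator receives (1−α)·705.8 of feed at 0.775 water and removes 0.528 of that water:
0.528×0.775×(1−α)×705.8 = 138.64
(1−α) = 138.64/288.81 = 0.4800;  α = 0.5200.

0.520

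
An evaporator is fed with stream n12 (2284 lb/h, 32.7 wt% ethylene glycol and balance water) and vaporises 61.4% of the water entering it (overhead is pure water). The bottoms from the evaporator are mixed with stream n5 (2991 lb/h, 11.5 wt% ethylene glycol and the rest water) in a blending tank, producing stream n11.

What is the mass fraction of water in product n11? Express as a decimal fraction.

Vapour removed = 0.614×0.673×2284 = 943.8 lb/h; concentrate = 1340.2 lb/h.
water reaching the mixer = 593.33 (from concentrate) + 2991×0.885 = 3240.4 lb/h.
Product flow = 1340.2 + 2991 = 4331.2 lb/h; water fraction = 0.748.

0.748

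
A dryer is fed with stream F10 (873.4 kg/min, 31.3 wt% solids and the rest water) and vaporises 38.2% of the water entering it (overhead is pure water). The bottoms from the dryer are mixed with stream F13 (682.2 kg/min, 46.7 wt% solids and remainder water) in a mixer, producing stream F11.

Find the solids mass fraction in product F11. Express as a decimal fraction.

0.446

Vapour removed = 0.382×0.687×873.4 = 229.21 kg/min; concentrate = 644.19 kg/min.
solids reaching the mixer = 273.37 (from concentrate) + 682.2×0.467 = 591.96 kg/min.
Product flow = 644.19 + 682.2 = 1326.4 kg/min; solids fraction = 0.446.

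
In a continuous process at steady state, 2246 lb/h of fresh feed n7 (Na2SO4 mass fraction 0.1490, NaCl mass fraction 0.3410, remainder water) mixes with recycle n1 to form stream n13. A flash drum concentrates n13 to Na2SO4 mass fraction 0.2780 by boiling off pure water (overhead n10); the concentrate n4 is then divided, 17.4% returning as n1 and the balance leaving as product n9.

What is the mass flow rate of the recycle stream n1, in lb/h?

253.6 lb/h

Overall Na2SO4 balance (none leaves overhead): Na2SO4 in fresh feed = Na2SO4 in product, i.e. 2246×0.149 = (1−0.174)·n4·0.278.
n4 = 334.65/(0.278×0.826) = 1457.4 lb/h.
Recycle n1 = 0.174×1457.4 = 253.58 lb/h.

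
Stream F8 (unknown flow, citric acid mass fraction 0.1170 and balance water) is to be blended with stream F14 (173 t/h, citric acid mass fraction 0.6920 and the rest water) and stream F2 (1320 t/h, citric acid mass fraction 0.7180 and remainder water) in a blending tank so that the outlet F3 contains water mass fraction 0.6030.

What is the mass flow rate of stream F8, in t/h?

1696 t/h

Let F8 be the unknown flow. Total out = 1493 + F8.
water balance: 425.52 + 0.883·F8 = 0.603·(1493 + F8)
(0.883 − 0.603)·F8 = 0.603×1493 − 425.52 = 474.76
F8 = 474.76 / 0.280 = 1695.6 t/h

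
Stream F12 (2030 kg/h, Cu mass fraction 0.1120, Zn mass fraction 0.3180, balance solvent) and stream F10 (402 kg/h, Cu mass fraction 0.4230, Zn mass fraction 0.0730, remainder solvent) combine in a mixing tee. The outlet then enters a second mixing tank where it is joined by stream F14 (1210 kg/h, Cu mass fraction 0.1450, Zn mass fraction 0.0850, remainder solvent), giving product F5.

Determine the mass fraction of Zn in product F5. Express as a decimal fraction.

0.2135

Overall, product flow = 3642 kg/h.
Zn in = 2030×0.318 + 402×0.073 + 1210×0.085 = 777.74 kg/h.
Zn fraction in F5 = 0.2135.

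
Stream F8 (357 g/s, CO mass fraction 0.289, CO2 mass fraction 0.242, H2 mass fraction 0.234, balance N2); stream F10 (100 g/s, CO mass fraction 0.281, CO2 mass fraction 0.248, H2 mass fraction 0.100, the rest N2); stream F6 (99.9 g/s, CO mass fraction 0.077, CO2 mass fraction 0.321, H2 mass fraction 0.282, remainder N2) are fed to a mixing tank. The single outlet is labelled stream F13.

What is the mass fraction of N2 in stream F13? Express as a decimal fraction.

0.275

Total flow out = 357 + 100 + 99.9 = 556.9 g/s.
N2 in = 357×0.235 + 100×0.371 + 99.9×0.320 = 152.96 g/s.
N2 mass fraction in F13 = 152.96/556.9 = 0.275.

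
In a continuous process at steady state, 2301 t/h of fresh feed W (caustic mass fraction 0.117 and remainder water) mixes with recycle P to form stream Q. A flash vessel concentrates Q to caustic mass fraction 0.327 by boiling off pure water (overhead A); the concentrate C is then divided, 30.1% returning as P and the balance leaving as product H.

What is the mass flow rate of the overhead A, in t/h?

1478 t/h

Overall caustic balance (none leaves overhead): caustic in fresh feed = caustic in product, i.e. 2301×0.117 = (1−0.301)·C·0.327.
C = 269.22/(0.327×0.699) = 1177.8 t/h.
Recycle P = 0.301×1177.8 = 354.52 t/h.
Combined feed Q = 2301 + 354.52 = 2655.5 t/h.
Overhead A = Q − C = 2655.5 − 1177.8 = 1477.7 t/h.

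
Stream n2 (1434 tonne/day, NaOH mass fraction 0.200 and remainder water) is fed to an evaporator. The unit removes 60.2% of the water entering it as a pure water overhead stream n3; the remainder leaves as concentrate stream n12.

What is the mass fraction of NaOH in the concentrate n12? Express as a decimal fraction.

0.386

NaOH is not removed: 1434×0.200 = 286.8 tonne/day of NaOH enters n12.
water entering = 1434×0.800 = 1147.2 tonne/day; overhead removed = 0.602×1147.2 = 690.61 tonne/day.
Concentrate = 1434 − 690.61 = 743.39 tonne/day.
Mass fraction = 286.8/743.39 = 0.386.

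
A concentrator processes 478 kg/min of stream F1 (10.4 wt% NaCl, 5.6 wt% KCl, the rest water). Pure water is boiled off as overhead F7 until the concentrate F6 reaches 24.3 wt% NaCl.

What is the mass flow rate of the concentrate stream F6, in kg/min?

204.6 kg/min

NaCl is conserved: 478×0.104 = 49.712 kg/min all reports to the concentrate.
Concentrate = 49.712/(target fraction) = 204.58 kg/min.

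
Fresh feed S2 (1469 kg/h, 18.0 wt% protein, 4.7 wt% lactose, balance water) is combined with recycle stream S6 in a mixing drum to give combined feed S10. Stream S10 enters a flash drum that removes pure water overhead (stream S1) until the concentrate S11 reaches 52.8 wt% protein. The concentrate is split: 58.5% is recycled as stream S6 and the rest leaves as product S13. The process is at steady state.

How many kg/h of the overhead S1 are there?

968.2 kg/h

Overall protein balance (none leaves overhead): protein in fresh feed = protein in product, i.e. 1469×0.180 = (1−0.585)·S11·0.528.
S11 = 264.42/(0.528×0.415) = 1206.7 kg/h.
Recycle S6 = 0.585×1206.7 = 705.94 kg/h.
Combined feed S10 = 1469 + 705.94 = 2174.9 kg/h.
Overhead S1 = S10 − S11 = 2174.9 − 1206.7 = 968.2 kg/h.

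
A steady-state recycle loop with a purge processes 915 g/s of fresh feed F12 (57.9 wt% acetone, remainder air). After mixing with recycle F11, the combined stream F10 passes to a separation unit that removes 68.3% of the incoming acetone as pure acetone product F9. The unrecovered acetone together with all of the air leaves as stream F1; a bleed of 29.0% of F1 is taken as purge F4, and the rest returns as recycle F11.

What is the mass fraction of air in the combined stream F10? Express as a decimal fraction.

0.660

air enters only via F12 and leaves only via the purge: 915×0.421 = 0.290×(air in F1), and the separation unit passes all air, so air in F10 = air in F1 = 1328.3 g/s.
acetone in F10: m_A = 915×0.579 + (1−0.290)·(1−0.683)·m_A, so m_A = 529.78/0.7749 = 683.66 g/s.
F10 = 683.66 + 1328.3 = 2012 g/s.
air fraction in F10 = 1328.3/2012 = 0.660.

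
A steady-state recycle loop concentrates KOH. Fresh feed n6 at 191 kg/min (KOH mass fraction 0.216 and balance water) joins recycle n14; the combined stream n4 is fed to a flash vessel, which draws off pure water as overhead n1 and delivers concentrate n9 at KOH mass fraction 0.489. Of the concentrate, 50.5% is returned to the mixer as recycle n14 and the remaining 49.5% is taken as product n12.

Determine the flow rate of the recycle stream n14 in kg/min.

86.07 kg/min

Overall KOH balance (none leaves overhead): KOH in fresh feed = KOH in product, i.e. 191×0.216 = (1−0.505)·n9·0.489.
n9 = 41.256/(0.489×0.495) = 170.44 kg/min.
Recycle n14 = 0.505×170.44 = 86.073 kg/min.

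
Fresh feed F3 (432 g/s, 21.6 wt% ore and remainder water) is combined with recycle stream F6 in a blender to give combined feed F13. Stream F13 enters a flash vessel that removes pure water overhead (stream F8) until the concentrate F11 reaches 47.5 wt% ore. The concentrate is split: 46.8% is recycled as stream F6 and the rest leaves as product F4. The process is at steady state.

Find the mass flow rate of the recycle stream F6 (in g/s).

Overall ore balance (none leaves overhead): ore in fresh feed = ore in product, i.e. 432×0.216 = (1−0.468)·F11·0.475.
F11 = 93.312/(0.475×0.532) = 369.26 g/s.
Recycle F6 = 0.468×369.26 = 172.81 g/s.

172.8 g/s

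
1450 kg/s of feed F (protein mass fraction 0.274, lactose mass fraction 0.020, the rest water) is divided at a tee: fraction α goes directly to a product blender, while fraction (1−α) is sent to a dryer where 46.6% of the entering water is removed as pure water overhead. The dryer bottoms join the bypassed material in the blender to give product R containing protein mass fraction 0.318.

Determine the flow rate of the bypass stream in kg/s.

All 1450×0.274 = 397.3 kg/s of protein reaches R, so R = 397.3/0.318 = 1249.4 kg/s and vapour = 200.63 kg/s.
The evaporator receives (1−α)·1450 of feed at 0.706 water and removes 0.466 of that water:
0.466×0.706×(1−α)×1450 = 200.63
(1−α) = 200.63/477.04 = 0.4206;  α = 0.5794.
Bypass flow = 0.5794×1450 = 840.18 kg/s.

840.2 kg/s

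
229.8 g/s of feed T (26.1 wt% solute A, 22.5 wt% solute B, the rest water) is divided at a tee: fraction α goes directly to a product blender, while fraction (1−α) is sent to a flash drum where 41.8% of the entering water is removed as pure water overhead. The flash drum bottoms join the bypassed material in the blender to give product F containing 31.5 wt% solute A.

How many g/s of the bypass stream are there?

All 229.8×0.261 = 59.978 g/s of solute A reaches F, so F = 59.978/0.315 = 190.41 g/s and vapour = 39.394 g/s.
The evaporator receives (1−α)·229.8 of feed at 0.514 water and removes 0.418 of that water:
0.418×0.514×(1−α)×229.8 = 39.394
(1−α) = 39.394/49.373 = 0.7979;  α = 0.2021.
Bypass flow = 0.2021×229.8 = 46.445 g/s.

46.44 g/s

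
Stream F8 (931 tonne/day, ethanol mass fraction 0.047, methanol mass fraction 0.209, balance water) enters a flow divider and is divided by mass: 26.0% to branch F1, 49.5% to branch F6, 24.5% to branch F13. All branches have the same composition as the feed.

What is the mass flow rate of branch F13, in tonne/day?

228.1 tonne/day

Branch F13 flow = 0.245×931 = 228.09 tonne/day.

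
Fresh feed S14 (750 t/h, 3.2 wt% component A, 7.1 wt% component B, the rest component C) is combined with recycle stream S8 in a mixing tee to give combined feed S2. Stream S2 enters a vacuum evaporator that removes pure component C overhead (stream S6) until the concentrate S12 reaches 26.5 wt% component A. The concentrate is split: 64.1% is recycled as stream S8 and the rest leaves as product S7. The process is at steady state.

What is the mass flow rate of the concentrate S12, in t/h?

Overall component A balance (none leaves overhead): component A in fresh feed = component A in product, i.e. 750×0.032 = (1−0.641)·S12·0.265.
S12 = 24/(0.265×0.359) = 252.27 t/h.

252.3 t/h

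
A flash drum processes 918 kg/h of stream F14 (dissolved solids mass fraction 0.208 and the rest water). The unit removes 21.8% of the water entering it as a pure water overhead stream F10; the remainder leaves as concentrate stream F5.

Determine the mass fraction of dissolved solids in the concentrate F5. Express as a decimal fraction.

0.251

dissolved solids is not removed: 918×0.208 = 190.94 kg/h of dissolved solids enters F5.
water entering = 918×0.792 = 727.06 kg/h; overhead removed = 0.218×727.06 = 158.5 kg/h.
Concentrate = 918 − 158.5 = 759.5 kg/h.
Mass fraction = 190.94/759.5 = 0.251.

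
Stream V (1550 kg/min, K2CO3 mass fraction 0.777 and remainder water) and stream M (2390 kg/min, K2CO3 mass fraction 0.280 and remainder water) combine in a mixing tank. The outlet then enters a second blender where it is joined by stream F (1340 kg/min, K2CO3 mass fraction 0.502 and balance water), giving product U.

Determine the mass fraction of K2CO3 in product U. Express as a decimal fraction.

0.482

Overall, product flow = 5280 kg/min.
K2CO3 in = 1550×0.777 + 2390×0.280 + 1340×0.502 = 2546.2 kg/min.
K2CO3 fraction in U = 0.482.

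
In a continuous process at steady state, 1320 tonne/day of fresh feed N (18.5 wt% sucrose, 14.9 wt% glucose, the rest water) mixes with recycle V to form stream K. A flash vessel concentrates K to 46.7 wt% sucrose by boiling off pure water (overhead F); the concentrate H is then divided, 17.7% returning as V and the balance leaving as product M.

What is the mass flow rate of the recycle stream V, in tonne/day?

112.5 tonne/day

Overall sucrose balance (none leaves overhead): sucrose in fresh feed = sucrose in product, i.e. 1320×0.185 = (1−0.177)·H·0.467.
H = 244.2/(0.467×0.823) = 635.37 tonne/day.
Recycle V = 0.177×635.37 = 112.46 tonne/day.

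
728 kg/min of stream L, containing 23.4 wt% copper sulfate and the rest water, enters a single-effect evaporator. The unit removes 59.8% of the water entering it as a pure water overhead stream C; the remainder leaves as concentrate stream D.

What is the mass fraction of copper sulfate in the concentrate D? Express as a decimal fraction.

0.432

copper sulfate is not removed: 728×0.234 = 170.35 kg/min of copper sulfate enters D.
water entering = 728×0.766 = 557.65 kg/min; overhead removed = 0.598×557.65 = 333.47 kg/min.
Concentrate = 728 − 333.47 = 394.53 kg/min.
Mass fraction = 170.35/394.53 = 0.432.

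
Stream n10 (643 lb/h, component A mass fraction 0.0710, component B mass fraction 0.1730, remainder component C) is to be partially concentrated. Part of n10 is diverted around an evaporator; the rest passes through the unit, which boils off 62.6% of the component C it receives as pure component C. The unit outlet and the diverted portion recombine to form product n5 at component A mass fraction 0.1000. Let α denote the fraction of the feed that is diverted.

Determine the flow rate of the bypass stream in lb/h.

All 643×0.071 = 45.653 lb/h of component A reaches n5, so n5 = 45.653/0.100 = 456.53 lb/h and vapour = 186.47 lb/h.
The evaporator receives (1−α)·643 of feed at 0.756 component C and removes 0.626 of that component C:
0.626×0.756×(1−α)×643 = 186.47
(1−α) = 186.47/304.3 = 0.6128;  α = 0.3872.
Bypass flow = 0.3872×643 = 248.98 lb/h.

249 lb/h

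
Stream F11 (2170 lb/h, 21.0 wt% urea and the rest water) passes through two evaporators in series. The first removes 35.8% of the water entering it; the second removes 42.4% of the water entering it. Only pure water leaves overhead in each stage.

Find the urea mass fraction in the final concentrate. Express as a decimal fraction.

water in feed = 2170×0.790 = 1714.3 lb/h.
After stage 1: water left = (1−0.358)×1714.3 = 1100.6; stream total = 1556.3 lb/h.
After stage 2: water left = (1−0.424)×1100.6 = 633.93; final concentrate = 1089.6 lb/h.
urea fraction = 455.7/1089.6 = 0.418.

0.418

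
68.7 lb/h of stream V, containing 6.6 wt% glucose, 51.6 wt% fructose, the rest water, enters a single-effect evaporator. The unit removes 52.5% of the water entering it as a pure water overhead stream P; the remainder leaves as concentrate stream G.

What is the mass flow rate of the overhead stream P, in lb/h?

water entering = 68.7×0.418 = 28.717 lb/h; overhead removed = 0.525×28.717 = 15.076 lb/h.

15.08 lb/h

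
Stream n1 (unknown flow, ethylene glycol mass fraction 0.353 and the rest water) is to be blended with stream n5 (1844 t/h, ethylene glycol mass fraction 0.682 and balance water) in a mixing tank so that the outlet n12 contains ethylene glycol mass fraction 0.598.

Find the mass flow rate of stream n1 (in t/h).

Let n1 be the unknown flow. Total out = 1844 + n1.
ethylene glycol balance: 1257.6 + 0.353·n1 = 0.598·(1844 + n1)
(0.353 − 0.598)·n1 = 0.598×1844 − 1257.6 = -154.9
n1 = -154.9 / -0.245 = 632.23 t/h

632.2 t/h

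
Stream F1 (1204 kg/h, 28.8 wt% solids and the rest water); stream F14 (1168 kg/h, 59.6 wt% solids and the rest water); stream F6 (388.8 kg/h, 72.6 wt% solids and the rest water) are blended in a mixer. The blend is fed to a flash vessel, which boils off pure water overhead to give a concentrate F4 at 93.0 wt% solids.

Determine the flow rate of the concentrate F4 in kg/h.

solids entering = 1204×0.288 + 1168×0.596 + 388.8×0.726 = 1325.1 kg/h.
All solids reports to F4, so F4 = 1325.1/0.930 = 1424.9 kg/h.

1425 kg/h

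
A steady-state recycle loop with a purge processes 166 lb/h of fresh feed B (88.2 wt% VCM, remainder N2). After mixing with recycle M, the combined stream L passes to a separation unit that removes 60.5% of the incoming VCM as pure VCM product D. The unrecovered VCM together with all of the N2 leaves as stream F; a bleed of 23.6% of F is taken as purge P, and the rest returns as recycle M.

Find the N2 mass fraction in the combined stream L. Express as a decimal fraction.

N2 enters only via B and leaves only via the purge: 166×0.118 = 0.236×(N2 in F), and the separation unit passes all N2, so N2 in L = N2 in F = 83 lb/h.
VCM in L: m_A = 166×0.882 + (1−0.236)·(1−0.605)·m_A, so m_A = 146.41/0.6982 = 209.69 lb/h.
L = 209.69 + 83 = 292.69 lb/h.
N2 fraction in L = 83/292.69 = 0.284.

0.284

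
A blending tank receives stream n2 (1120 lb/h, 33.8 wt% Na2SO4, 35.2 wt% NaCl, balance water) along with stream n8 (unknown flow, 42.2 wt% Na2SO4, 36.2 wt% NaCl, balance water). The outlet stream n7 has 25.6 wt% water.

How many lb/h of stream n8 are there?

1512 lb/h

Let n8 be the unknown flow. Total out = 1120 + n8.
water balance: 347.2 + 0.216·n8 = 0.256·(1120 + n8)
(0.216 − 0.256)·n8 = 0.256×1120 − 347.2 = -60.48
n8 = -60.48 / -0.040 = 1512 lb/h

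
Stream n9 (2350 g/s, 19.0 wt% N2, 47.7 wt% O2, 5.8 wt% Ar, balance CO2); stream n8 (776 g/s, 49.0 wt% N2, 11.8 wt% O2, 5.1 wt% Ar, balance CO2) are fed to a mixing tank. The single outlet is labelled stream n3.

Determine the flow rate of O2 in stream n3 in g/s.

O2 out = O2 in = 2350×0.477 + 776×0.118 = 1212.5 g/s.

1213 g/s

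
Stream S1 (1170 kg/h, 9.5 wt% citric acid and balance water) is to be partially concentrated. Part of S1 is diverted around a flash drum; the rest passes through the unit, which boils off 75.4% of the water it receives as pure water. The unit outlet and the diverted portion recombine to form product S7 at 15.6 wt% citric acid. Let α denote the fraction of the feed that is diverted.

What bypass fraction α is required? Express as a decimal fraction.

0.427

All 1170×0.095 = 111.15 kg/h of citric acid reaches S7, so S7 = 111.15/0.156 = 712.5 kg/h and vapour = 457.5 kg/h.
The evaporator receives (1−α)·1170 of feed at 0.905 water and removes 0.754 of that water:
0.754×0.905×(1−α)×1170 = 457.5
(1−α) = 457.5/798.37 = 0.5730;  α = 0.4270.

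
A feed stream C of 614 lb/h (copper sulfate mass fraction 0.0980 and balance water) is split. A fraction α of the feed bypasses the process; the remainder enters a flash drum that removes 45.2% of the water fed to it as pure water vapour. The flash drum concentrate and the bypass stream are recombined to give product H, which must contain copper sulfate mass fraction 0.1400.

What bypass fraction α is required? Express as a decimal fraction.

All 614×0.098 = 60.172 lb/h of copper sulfate reaches H, so H = 60.172/0.140 = 429.8 lb/h and vapour = 184.2 lb/h.
The evaporator receives (1−α)·614 of feed at 0.902 water and removes 0.452 of that water:
0.452×0.902×(1−α)×614 = 184.2
(1−α) = 184.2/250.33 = 0.7358;  α = 0.2642.

0.264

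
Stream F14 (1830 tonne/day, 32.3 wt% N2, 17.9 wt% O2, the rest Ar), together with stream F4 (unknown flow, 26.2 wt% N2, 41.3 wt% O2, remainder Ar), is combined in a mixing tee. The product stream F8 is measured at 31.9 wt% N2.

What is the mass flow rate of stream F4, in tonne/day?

128.4 tonne/day

Let F4 be the unknown flow. Total out = 1830 + F4.
N2 balance: 591.09 + 0.262·F4 = 0.319·(1830 + F4)
(0.262 − 0.319)·F4 = 0.319×1830 − 591.09 = -7.32
F4 = -7.32 / -0.057 = 128.42 tonne/day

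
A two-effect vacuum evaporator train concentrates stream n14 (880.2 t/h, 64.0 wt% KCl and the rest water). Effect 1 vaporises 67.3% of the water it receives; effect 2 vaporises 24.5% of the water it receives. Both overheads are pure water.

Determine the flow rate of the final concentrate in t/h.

641.6 t/h

water in feed = 880.2×0.360 = 316.87 t/h.
After stage 1: water left = (1−0.673)×316.87 = 103.62; stream total = 666.95 t/h.
After stage 2: water left = (1−0.245)×103.62 = 78.231; final concentrate = 641.56 t/h.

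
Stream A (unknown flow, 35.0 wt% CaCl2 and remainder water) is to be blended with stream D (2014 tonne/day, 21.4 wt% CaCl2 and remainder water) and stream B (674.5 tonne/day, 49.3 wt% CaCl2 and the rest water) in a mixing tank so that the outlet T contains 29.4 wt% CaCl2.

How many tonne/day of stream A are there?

480.3 tonne/day

Let A be the unknown flow. Total out = 2688.5 + A.
CaCl2 balance: 763.52 + 0.350·A = 0.294·(2688.5 + A)
(0.350 − 0.294)·A = 0.294×2688.5 − 763.52 = 26.894
A = 26.894 / 0.056 = 480.26 tonne/day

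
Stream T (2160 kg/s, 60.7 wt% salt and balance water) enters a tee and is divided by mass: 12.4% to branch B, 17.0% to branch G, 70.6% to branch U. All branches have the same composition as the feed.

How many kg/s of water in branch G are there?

Branch G total = 0.170×2160 = 367.2 kg/s.
water in G = 0.393×367.2 = 144.31 kg/s.

144.3 kg/s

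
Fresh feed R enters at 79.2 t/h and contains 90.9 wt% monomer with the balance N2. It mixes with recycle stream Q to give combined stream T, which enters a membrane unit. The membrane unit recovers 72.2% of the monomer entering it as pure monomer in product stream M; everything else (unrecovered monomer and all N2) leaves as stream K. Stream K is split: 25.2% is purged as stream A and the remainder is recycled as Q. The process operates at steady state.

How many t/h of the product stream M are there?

monomer in T: m_A = 79.2×0.909 + (1−0.252)·(1−0.722)·m_A, so m_A = 71.993/0.7921 = 90.894 t/h.
Product M = 0.722×90.894 = 65.625 t/h.

65.63 t/h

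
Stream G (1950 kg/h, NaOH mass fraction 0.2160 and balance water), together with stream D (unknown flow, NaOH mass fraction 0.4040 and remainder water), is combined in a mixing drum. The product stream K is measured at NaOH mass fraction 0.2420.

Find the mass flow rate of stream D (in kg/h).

Let D be the unknown flow. Total out = 1950 + D.
NaOH balance: 421.2 + 0.404·D = 0.242·(1950 + D)
(0.404 − 0.242)·D = 0.242×1950 − 421.2 = 50.7
D = 50.7 / 0.162 = 312.96 kg/h

313 kg/h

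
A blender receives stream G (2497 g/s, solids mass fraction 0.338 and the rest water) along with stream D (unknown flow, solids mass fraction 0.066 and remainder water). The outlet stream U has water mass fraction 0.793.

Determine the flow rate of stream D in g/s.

2320 g/s

Let D be the unknown flow. Total out = 2497 + D.
water balance: 1653 + 0.934·D = 0.793·(2497 + D)
(0.934 − 0.793)·D = 0.793×2497 − 1653 = 327.11
D = 327.11 / 0.141 = 2319.9 g/s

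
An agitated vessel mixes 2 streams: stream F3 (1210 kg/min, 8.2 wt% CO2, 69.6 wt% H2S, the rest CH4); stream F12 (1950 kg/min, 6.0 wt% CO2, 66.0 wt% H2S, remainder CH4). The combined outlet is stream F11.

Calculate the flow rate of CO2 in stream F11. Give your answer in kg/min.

216.2 kg/min

CO2 out = CO2 in = 1210×0.082 + 1950×0.060 = 216.22 kg/min.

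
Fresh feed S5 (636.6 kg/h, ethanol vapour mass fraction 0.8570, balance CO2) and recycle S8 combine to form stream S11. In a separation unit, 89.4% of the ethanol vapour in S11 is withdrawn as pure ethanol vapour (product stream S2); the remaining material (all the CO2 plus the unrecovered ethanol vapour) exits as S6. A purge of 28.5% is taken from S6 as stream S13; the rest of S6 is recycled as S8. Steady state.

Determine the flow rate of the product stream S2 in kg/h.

ethanol vapour in S11: m_A = 636.6×0.857 + (1−0.285)·(1−0.894)·m_A, so m_A = 545.57/0.9242 = 590.31 kg/h.
Product S2 = 0.894×590.31 = 527.73 kg/h.

527.7 kg/h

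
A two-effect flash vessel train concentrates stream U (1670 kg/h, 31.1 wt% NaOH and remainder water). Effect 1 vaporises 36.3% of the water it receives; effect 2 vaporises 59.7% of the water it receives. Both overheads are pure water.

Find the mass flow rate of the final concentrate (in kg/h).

water in feed = 1670×0.689 = 1150.6 kg/h.
After stage 1: water left = (1−0.363)×1150.6 = 732.95; stream total = 1252.3 kg/h.
After stage 2: water left = (1−0.597)×732.95 = 295.38; final concentrate = 814.75 kg/h.

814.7 kg/h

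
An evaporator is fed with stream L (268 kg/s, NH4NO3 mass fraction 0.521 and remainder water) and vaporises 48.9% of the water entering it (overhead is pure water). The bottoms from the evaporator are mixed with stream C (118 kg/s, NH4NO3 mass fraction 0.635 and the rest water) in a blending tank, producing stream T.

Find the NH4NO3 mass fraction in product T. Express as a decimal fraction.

0.664

Vapour removed = 0.489×0.479×268 = 62.774 kg/s; concentrate = 205.23 kg/s.
NH4NO3 reaching the mixer = 139.63 (from concentrate) + 118×0.635 = 214.56 kg/s.
Product flow = 205.23 + 118 = 323.23 kg/s; NH4NO3 fraction = 0.664.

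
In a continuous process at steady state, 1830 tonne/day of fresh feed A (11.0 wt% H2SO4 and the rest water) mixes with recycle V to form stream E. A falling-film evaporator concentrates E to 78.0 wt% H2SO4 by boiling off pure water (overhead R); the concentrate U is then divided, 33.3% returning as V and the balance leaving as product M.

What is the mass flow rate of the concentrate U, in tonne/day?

Overall H2SO4 balance (none leaves overhead): H2SO4 in fresh feed = H2SO4 in product, i.e. 1830×0.110 = (1−0.333)·U·0.780.
U = 201.3/(0.780×0.667) = 386.92 tonne/day.

386.9 tonne/day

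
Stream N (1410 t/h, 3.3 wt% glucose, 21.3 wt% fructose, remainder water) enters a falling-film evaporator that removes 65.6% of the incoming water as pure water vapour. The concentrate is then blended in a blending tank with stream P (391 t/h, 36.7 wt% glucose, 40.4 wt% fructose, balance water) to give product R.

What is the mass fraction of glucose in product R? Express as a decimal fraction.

Vapour removed = 0.656×0.754×1410 = 697.42 t/h; concentrate = 712.58 t/h.
glucose reaching the mixer = 46.53 (from concentrate) + 391×0.367 = 190.03 t/h.
Product flow = 712.58 + 391 = 1103.6 t/h; glucose fraction = 0.172.

0.172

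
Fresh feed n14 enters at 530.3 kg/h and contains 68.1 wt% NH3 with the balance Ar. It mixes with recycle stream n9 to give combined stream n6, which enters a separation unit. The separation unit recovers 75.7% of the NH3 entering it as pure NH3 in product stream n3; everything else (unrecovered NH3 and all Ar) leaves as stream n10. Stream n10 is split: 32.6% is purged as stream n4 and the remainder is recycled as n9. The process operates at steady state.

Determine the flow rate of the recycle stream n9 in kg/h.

Ar enters only via n14 and leaves only via the purge: 530.3×0.319 = 0.326×(Ar in n10), and the separation unit passes all Ar, so Ar in n6 = Ar in n10 = 518.91 kg/h.
NH3 in n6: m_A = 530.3×0.681 + (1−0.326)·(1−0.757)·m_A, so m_A = 361.13/0.8362 = 431.87 kg/h.
n10 = (1−0.757)×431.87 + 518.91 = 623.86 kg/h.
Recycle n9 = (1−0.326)×623.86 = 420.48 kg/h.

420.5 kg/h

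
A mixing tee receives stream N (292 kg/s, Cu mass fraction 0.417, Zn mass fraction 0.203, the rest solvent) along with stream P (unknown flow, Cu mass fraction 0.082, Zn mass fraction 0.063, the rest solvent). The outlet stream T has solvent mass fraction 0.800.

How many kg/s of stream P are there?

Let P be the unknown flow. Total out = 292 + P.
solvent balance: 110.96 + 0.855·P = 0.800·(292 + P)
(0.855 − 0.800)·P = 0.800×292 − 110.96 = 122.64
P = 122.64 / 0.055 = 2229.8 kg/s

2230 kg/s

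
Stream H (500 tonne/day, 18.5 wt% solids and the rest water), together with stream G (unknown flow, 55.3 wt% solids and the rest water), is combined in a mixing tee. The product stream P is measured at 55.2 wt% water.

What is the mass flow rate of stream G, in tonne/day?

Let G be the unknown flow. Total out = 500 + G.
water balance: 407.5 + 0.447·G = 0.552·(500 + G)
(0.447 − 0.552)·G = 0.552×500 − 407.5 = -131.5
G = -131.5 / -0.105 = 1252.4 tonne/day

1252 tonne/day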